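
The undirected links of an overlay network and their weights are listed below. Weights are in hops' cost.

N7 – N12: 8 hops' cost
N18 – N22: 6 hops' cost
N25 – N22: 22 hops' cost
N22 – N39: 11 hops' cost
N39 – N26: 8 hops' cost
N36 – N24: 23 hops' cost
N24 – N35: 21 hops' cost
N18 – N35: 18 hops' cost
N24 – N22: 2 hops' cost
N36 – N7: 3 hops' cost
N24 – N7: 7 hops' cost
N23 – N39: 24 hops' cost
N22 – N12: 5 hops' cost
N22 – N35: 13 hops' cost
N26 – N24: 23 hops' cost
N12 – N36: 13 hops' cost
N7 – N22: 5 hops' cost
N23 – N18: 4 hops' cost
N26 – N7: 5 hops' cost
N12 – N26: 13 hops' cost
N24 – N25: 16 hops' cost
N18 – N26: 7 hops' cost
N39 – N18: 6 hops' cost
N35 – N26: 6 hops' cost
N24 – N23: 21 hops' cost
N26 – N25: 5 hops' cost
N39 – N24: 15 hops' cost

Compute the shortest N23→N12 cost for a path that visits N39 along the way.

Shortest N23→N39: N23–N18–N39 = 10
Best N39 to N12: N39–N22–N12 costing 16
Total via N39: 10 + 16 = 26 hops' cost.

26 hops' cost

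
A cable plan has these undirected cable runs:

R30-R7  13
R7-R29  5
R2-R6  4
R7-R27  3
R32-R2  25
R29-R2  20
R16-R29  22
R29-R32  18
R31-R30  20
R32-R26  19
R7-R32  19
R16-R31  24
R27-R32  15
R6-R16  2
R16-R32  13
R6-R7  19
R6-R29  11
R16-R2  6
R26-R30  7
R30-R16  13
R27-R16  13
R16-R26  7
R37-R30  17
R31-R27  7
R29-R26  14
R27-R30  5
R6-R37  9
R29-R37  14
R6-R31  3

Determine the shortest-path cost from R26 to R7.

Settle nodes by increasing distance from R26:
R26: 0
R30: 7  (via R26)
R16: 7  (via R26)
R6: 9  (via R16)
R31: 12  (via R6)
R27: 12  (via R30)
R2: 13  (via R16)
R29: 14  (via R26)
R7: 15  (via R27)
Shortest route: R26 → R30 → R27 → R7 = 15.

15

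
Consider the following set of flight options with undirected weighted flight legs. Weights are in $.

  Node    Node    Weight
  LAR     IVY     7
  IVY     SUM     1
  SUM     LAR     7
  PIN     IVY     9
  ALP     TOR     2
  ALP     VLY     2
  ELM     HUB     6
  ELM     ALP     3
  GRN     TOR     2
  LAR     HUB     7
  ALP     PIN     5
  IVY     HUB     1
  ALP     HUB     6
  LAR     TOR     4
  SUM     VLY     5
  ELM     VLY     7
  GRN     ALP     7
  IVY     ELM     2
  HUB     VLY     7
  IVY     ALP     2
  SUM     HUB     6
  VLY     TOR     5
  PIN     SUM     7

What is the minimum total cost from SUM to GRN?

Candidate routes:
SUM–IVY–ALP–GRN: 1+2+7 = 10
SUM–IVY–ALP–TOR–GRN: 1+2+2+2 = 7
The minimum is $7 via SUM–IVY–ALP–TOR–GRN.

$7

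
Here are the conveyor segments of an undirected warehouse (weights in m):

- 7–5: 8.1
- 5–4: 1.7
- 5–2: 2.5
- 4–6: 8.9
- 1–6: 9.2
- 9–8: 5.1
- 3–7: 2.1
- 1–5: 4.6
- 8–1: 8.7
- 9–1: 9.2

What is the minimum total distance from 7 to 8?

Shortest distances from 7:
7: 0
3: 2.1  (via 7)
5: 8.1  (via 7)
4: 9.8  (via 5)
2: 10.6  (via 5)
1: 12.7  (via 5)
6: 18.7  (via 4)
8: 21.4  (via 1)
Shortest route: 7–5–1–8 = 21.4 m.

21.4 m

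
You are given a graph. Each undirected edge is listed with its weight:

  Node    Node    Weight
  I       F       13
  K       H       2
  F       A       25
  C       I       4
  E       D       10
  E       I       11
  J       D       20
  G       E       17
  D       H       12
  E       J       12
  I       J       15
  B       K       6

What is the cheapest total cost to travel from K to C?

39

Settle nodes by increasing distance from K:
K: 0
H: 2  (via K)
B: 6  (via K)
D: 14  (via H)
E: 24  (via D)
J: 34  (via D)
I: 35  (via E)
C: 39  (via I)
Shortest route: K–H–D–E–I–C = 39.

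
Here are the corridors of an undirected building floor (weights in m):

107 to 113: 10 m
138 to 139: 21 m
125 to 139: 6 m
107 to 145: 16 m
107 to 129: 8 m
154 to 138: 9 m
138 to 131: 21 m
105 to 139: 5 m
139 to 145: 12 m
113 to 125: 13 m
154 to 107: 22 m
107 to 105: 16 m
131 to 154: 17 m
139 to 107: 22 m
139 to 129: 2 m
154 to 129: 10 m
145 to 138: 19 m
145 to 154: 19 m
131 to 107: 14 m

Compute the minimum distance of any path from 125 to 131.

Enumerating some paths:
125 → 139 → 129 → 107 → 131: 6+2+8+14 = 30
125 → 113 → 107 → 131: 13+10+14 = 37
125 → 139 → 129 → 154 → 131: 6+2+10+17 = 35
125 → 139 → 105 → 107 → 131: 6+5+16+14 = 41
Cheapest is 125 → 139 → 129 → 107 → 131 at 30 m.

30 m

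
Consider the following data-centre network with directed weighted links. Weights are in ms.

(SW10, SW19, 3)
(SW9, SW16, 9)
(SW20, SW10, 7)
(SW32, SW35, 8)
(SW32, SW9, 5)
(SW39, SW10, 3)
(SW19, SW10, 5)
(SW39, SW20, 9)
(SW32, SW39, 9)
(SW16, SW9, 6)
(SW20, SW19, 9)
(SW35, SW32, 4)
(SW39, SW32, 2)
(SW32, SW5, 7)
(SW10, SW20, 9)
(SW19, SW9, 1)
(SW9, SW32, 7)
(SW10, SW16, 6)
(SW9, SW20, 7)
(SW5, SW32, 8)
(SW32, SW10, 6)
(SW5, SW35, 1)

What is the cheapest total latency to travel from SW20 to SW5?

Running Dijkstra from SW20:
SW20: 0
SW10: 7  (via SW20)
SW19: 9  (via SW20)
SW9: 10  (via SW19)
SW16: 13  (via SW10)
SW32: 17  (via SW9)
SW5: 24  (via SW32)
Shortest route: SW20–SW19–SW9–SW32–SW5 = 24 ms.

24 ms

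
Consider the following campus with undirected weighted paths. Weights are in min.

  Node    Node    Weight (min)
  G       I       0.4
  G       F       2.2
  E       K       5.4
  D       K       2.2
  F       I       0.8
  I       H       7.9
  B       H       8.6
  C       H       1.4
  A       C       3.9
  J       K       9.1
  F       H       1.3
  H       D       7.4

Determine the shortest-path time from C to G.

3.9 min

Candidate routes:
C–H–F–I–G: 1.4+1.3+0.8+0.4 = 3.9
C–H–F–G: 1.4+1.3+2.2 = 4.9
Cheapest is C–H–F–I–G at 3.9 min.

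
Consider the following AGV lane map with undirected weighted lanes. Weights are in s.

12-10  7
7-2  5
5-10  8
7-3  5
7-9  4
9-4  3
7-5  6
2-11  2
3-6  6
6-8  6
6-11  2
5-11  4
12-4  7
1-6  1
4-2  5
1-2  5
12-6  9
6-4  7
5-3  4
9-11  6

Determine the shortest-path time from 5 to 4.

Running Dijkstra from 5:
5: 0
3: 4  (via 5)
11: 4  (via 5)
2: 6  (via 11)
6: 6  (via 11)
7: 6  (via 5)
1: 7  (via 6)
10: 8  (via 5)
9: 10  (via 11)
4: 11  (via 2)
Shortest route: 5–11–2–4 = 11 s.

11 s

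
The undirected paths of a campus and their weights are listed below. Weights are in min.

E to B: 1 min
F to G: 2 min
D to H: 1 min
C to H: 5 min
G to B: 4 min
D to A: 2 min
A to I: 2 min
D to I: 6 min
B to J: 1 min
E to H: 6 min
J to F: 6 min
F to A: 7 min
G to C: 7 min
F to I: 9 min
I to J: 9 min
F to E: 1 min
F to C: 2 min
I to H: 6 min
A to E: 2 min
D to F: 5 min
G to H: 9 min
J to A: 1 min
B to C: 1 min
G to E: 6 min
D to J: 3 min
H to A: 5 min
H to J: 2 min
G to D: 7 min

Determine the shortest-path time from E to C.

Enumerating some paths:
E → A → J → B → C: 2+1+1+1 = 5
E → B → C: 1+1 = 2
E → F → C: 1+2 = 3
The minimum is 2 min via E → B → C.

2 min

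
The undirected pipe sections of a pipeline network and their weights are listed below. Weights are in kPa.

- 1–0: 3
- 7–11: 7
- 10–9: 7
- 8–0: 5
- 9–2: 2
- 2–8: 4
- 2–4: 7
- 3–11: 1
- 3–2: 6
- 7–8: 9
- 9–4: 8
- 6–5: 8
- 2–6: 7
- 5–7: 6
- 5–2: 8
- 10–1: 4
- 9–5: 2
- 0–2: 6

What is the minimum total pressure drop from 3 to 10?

Shortest distances from 3:
3: 0
11: 1  (via 3)
2: 6  (via 3)
7: 8  (via 11)
9: 8  (via 2)
5: 10  (via 9)
8: 10  (via 2)
0: 12  (via 2)
4: 13  (via 2)
6: 13  (via 2)
1: 15  (via 0)
10: 15  (via 9)
Shortest route: 3–2–9–10 = 15 kPa.

15 kPa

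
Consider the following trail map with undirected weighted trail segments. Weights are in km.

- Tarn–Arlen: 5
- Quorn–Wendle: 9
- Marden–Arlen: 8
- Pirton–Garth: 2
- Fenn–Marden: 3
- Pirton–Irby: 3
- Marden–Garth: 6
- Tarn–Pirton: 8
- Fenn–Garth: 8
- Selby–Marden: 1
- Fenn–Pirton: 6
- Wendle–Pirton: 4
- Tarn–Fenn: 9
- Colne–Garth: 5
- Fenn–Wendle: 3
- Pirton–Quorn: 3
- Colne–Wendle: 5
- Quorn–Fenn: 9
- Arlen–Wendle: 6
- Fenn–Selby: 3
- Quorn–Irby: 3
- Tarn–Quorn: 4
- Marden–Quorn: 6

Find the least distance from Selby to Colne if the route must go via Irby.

20 km

Best Selby to Irby: Selby–Marden–Quorn–Irby costing 10
Shortest Irby→Colne: Irby–Pirton–Garth–Colne = 10
Total via Irby: 10 + 10 = 20 km.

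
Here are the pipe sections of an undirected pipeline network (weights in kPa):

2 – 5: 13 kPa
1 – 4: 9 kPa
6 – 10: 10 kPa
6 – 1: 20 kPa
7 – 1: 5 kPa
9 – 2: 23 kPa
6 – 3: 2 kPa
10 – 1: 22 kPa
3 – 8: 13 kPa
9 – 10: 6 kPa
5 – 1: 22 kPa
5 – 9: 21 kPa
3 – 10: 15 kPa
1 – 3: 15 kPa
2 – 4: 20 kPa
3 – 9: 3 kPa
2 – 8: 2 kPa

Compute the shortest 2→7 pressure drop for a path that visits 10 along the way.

51 kPa

Shortest 2→10: 2–8–3–9–10 = 24
Shortest 10→7: 10–1–7 = 27
Total via 10: 24 + 27 = 51 kPa.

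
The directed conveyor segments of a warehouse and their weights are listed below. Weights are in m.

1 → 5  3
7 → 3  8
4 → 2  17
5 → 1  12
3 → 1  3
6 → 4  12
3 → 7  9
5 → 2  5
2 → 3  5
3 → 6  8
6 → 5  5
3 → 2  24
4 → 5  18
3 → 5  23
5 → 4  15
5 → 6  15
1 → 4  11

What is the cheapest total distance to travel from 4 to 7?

Candidate routes:
4 - 2 - 3 - 7: 17+5+9 = 31
4 - 5 - 2 - 3 - 7: 18+5+5+9 = 37
The minimum is 31 m via 4 - 2 - 3 - 7.

31 m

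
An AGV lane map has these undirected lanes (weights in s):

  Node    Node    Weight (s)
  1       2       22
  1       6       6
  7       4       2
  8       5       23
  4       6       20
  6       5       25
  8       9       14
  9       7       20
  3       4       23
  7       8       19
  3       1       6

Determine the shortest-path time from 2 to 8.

69 s

Candidate routes:
2 - 1 - 6 - 4 - 7 - 8: 22+6+20+2+19 = 69
2 - 1 - 3 - 4 - 7 - 8: 22+6+23+2+19 = 72
2 - 1 - 6 - 5 - 8: 22+6+25+23 = 76
The minimum is 69 s via 2 - 1 - 6 - 4 - 7 - 8.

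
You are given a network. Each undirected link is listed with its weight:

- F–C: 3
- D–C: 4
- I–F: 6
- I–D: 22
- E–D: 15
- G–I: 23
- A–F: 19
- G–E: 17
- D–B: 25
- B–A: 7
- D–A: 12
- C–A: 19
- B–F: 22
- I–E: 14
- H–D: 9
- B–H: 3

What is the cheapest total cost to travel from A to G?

Settle nodes by increasing distance from A:
A: 0
B: 7  (via A)
H: 10  (via B)
D: 12  (via A)
C: 16  (via D)
F: 19  (via A)
I: 25  (via F)
E: 27  (via D)
G: 44  (via E)
Shortest route: A → D → E → G = 44.

44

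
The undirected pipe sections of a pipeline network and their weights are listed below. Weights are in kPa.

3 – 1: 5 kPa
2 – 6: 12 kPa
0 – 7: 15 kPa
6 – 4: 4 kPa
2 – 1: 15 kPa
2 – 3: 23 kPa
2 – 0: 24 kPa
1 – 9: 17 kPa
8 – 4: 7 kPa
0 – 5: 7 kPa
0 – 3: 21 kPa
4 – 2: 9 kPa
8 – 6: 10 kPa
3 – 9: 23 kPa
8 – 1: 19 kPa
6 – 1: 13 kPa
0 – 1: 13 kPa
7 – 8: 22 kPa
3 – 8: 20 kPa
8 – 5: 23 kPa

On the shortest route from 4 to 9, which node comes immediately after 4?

Candidate routes:
4 - 8 - 1 - 9: 7+19+17 = 43
4 - 6 - 1 - 9: 4+13+17 = 34
4 - 2 - 1 - 9: 9+15+17 = 41
The minimum is 34 kPa via 4 - 6 - 1 - 9.
So from 4 the first move is to 6.

6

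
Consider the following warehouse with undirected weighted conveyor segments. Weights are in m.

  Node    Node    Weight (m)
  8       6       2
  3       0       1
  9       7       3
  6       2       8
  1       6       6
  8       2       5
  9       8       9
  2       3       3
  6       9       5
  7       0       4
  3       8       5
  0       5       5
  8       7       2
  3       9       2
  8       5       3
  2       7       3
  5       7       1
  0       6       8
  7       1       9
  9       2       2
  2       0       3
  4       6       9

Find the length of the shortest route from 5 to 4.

14 m

Compare a few routes:
5–8–6–4: 3+2+9 = 14
5–7–2–8–6–4: 1+3+5+2+9 = 20
5–7–9–6–4: 1+3+5+9 = 18
5–7–2–9–6–4: 1+3+2+5+9 = 20
The minimum is 14 m via 5–8–6–4.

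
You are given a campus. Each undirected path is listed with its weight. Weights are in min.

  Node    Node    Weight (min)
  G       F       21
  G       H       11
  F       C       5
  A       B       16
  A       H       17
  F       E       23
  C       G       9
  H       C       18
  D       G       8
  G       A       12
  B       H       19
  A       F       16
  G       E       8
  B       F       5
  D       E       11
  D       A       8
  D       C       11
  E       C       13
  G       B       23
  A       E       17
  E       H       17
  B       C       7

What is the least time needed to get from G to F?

Candidate routes:
G–C–F: 9+5 = 14
G–F: 21 = 21
G–D–C–F: 8+11+5 = 24
G–C–B–F: 9+7+5 = 21
Cheapest is G–C–F at 14 min.

14 min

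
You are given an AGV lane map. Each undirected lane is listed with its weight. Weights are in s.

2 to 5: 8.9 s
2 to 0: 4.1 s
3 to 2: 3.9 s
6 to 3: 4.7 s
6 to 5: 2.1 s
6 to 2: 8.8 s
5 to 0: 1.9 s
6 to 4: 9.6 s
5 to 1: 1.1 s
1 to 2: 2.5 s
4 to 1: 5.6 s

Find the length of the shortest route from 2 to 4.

Shortest distances from 2:
2: 0
1: 2.5  (via 2)
5: 3.6  (via 1)
3: 3.9  (via 2)
0: 4.1  (via 2)
6: 5.7  (via 5)
4: 8.1  (via 1)
Shortest route: 2 → 1 → 4 = 8.1 s.

8.1 s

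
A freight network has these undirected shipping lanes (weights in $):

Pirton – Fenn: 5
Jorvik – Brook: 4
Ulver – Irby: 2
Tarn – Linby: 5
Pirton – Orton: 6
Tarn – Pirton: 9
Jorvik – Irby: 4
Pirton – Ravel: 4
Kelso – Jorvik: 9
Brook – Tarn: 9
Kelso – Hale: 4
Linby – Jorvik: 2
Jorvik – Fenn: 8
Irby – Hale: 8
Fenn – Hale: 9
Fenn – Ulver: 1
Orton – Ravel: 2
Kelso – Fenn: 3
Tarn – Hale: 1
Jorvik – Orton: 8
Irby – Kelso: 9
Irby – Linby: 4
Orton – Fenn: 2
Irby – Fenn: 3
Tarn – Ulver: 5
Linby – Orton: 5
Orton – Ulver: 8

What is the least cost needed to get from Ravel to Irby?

Settle nodes by increasing distance from Ravel:
Ravel: 0
Orton: 2  (via Ravel)
Fenn: 4  (via Orton)
Pirton: 4  (via Ravel)
Ulver: 5  (via Fenn)
Irby: 7  (via Fenn)
Shortest route: Ravel → Orton → Fenn → Irby = $7.

$7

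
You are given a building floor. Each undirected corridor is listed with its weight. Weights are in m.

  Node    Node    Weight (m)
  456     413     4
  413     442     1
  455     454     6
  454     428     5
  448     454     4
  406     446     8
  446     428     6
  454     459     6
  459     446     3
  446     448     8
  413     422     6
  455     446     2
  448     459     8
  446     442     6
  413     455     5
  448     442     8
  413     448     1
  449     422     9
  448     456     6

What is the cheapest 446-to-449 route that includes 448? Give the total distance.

24 m

Best 446 to 448: 446 → 448 costing 8
Shortest 448→449: 448 → 413 → 422 → 449 = 16
Total via 448: 8 + 16 = 24 m.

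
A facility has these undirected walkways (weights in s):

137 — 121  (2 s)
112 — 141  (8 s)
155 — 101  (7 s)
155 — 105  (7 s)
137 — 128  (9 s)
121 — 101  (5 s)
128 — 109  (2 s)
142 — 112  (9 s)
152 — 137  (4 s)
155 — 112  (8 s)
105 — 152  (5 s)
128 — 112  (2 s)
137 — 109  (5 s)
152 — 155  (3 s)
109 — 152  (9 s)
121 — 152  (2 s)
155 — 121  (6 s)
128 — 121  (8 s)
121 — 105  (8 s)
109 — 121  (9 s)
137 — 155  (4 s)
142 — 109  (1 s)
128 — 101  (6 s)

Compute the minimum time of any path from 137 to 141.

17 s

Running Dijkstra from 137:
137: 0
121: 2  (via 137)
152: 4  (via 137)
155: 4  (via 137)
109: 5  (via 137)
142: 6  (via 109)
101: 7  (via 121)
128: 7  (via 109)
112: 9  (via 128)
105: 9  (via 152)
141: 17  (via 112)
Shortest route: 137 → 109 → 128 → 112 → 141 = 17 s.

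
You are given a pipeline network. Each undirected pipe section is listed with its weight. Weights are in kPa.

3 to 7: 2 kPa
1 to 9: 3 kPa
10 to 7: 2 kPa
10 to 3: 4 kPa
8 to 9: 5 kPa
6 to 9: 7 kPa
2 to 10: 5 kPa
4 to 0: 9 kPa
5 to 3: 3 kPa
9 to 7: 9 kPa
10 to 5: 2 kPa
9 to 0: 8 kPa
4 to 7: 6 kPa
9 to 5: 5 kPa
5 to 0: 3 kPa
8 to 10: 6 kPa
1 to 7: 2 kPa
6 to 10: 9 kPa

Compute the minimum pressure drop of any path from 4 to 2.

13 kPa

Enumerating some paths:
4 - 7 - 3 - 10 - 2: 6+2+4+5 = 17
4 - 7 - 10 - 2: 6+2+5 = 13
The minimum is 13 kPa via 4 - 7 - 10 - 2.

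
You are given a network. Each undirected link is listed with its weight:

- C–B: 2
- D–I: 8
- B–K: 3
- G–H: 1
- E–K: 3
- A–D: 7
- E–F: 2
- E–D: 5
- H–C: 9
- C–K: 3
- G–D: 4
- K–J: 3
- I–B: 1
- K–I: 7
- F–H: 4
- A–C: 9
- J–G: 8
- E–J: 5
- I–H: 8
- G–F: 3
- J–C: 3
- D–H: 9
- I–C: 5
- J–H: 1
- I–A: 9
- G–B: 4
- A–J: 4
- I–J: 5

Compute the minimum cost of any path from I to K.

Compare a few routes:
I–C–K: 5+3 = 8
I–B–K: 1+3 = 4
I–B–C–K: 1+2+3 = 6
I–K: 7 = 7
Cheapest is I–B–K at 4.

4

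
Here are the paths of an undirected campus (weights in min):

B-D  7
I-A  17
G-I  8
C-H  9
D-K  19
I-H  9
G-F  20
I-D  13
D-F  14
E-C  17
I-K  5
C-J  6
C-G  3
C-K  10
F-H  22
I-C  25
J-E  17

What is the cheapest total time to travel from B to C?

Running Dijkstra from B:
B: 0
D: 7  (via B)
I: 20  (via D)
F: 21  (via D)
K: 25  (via I)
G: 28  (via I)
H: 29  (via I)
C: 31  (via G)
Shortest route: B → D → I → G → C = 31 min.

31 min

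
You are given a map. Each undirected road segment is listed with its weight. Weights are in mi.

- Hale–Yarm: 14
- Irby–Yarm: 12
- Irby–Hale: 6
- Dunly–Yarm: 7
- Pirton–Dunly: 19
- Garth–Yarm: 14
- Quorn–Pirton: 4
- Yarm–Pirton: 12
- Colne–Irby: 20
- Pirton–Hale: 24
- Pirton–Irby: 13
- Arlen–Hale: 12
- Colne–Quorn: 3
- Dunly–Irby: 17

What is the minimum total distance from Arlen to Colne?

38 mi

Enumerating some paths:
Arlen - Hale - Irby - Yarm - Pirton - Quorn - Colne: 12+6+12+12+4+3 = 49
Arlen - Hale - Irby - Colne: 12+6+20 = 38
Arlen - Hale - Yarm - Pirton - Quorn - Colne: 12+14+12+4+3 = 45
Arlen - Hale - Pirton - Quorn - Colne: 12+24+4+3 = 43
The minimum is 38 mi via Arlen - Hale - Irby - Colne.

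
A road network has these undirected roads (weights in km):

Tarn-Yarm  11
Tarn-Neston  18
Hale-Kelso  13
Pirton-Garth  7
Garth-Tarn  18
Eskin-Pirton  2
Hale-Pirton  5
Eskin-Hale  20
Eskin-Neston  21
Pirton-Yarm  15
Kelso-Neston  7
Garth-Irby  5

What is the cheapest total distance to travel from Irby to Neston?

Running Dijkstra from Irby:
Irby: 0
Garth: 5  (via Irby)
Pirton: 12  (via Garth)
Eskin: 14  (via Pirton)
Hale: 17  (via Pirton)
Tarn: 23  (via Garth)
Yarm: 27  (via Pirton)
Kelso: 30  (via Hale)
Neston: 35  (via Eskin)
Shortest route: Irby → Garth → Pirton → Eskin → Neston = 35 km.

35 km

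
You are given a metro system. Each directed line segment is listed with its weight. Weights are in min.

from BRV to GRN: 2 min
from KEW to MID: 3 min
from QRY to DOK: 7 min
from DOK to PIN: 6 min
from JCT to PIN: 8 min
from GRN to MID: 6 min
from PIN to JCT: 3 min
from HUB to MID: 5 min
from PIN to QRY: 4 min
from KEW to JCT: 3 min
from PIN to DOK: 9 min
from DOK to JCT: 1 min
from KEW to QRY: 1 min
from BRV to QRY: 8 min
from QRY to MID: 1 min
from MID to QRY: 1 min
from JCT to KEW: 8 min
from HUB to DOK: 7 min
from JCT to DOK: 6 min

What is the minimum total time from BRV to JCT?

16 min

Settle nodes by increasing distance from BRV:
BRV: 0
GRN: 2  (via BRV)
QRY: 8  (via BRV)
MID: 8  (via GRN)
DOK: 15  (via QRY)
JCT: 16  (via DOK)
Shortest route: BRV–QRY–DOK–JCT = 16 min.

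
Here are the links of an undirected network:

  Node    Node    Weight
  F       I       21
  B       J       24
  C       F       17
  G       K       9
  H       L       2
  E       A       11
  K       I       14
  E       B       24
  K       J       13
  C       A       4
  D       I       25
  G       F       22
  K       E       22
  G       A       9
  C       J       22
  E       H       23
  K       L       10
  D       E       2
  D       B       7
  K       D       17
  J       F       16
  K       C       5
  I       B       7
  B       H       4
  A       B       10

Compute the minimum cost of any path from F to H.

32

Compare a few routes:
F → C → K → L → H: 17+5+10+2 = 34
F → I → B → H: 21+7+4 = 32
The minimum is 32 via F → I → B → H.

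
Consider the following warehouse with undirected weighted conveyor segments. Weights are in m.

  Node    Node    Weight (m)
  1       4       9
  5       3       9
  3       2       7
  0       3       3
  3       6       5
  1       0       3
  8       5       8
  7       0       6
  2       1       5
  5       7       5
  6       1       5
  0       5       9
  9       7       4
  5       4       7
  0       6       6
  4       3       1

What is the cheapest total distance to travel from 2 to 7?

14 m

Compare a few routes:
2 - 3 - 0 - 7: 7+3+6 = 16
2 - 3 - 5 - 7: 7+9+5 = 21
2 - 3 - 4 - 5 - 7: 7+1+7+5 = 20
2 - 1 - 0 - 7: 5+3+6 = 14
Cheapest is 2 - 1 - 0 - 7 at 14 m.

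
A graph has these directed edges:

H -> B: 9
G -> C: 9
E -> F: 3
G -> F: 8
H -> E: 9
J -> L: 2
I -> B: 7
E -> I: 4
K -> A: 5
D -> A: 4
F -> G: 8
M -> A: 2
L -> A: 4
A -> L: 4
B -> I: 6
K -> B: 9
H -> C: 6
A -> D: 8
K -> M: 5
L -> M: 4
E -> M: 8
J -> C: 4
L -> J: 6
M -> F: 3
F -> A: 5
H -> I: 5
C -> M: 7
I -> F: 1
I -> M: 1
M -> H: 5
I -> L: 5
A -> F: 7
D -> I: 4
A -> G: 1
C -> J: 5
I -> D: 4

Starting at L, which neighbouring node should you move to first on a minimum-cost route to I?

M

Enumerating some paths:
L–A–D–I: 4+8+4 = 16
L–M–H–E–I: 4+5+9+4 = 22
L–M–H–I: 4+5+5 = 14
L–M–A–D–I: 4+2+8+4 = 18
The minimum is 14 via L–M–H–I.
So from L the first move is to M.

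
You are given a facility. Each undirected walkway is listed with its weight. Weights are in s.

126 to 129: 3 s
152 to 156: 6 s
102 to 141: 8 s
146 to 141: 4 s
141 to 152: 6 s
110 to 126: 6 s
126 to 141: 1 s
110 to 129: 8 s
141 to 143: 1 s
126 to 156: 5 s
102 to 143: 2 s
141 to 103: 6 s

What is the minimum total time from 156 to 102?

9 s

Candidate routes:
156 - 152 - 141 - 143 - 102: 6+6+1+2 = 15
156 - 126 - 141 - 143 - 102: 5+1+1+2 = 9
156 - 126 - 141 - 102: 5+1+8 = 14
The minimum is 9 s via 156 - 126 - 141 - 143 - 102.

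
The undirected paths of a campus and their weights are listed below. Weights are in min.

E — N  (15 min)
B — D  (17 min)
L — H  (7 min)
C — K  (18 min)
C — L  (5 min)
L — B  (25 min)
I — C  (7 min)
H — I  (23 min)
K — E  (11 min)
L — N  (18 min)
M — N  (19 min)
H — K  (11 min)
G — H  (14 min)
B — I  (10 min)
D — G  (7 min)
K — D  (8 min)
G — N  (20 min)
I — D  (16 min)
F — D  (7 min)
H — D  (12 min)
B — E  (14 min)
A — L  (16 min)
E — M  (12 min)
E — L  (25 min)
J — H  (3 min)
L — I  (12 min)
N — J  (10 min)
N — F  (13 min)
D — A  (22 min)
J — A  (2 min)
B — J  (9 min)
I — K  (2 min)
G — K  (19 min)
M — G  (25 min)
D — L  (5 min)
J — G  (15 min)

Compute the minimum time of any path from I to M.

25 min

Running Dijkstra from I:
I: 0
K: 2  (via I)
C: 7  (via I)
B: 10  (via I)
D: 10  (via K)
L: 12  (via I)
E: 13  (via K)
H: 13  (via K)
J: 16  (via H)
F: 17  (via D)
G: 17  (via D)
A: 18  (via J)
M: 25  (via E)
Shortest route: I → K → E → M = 25 min.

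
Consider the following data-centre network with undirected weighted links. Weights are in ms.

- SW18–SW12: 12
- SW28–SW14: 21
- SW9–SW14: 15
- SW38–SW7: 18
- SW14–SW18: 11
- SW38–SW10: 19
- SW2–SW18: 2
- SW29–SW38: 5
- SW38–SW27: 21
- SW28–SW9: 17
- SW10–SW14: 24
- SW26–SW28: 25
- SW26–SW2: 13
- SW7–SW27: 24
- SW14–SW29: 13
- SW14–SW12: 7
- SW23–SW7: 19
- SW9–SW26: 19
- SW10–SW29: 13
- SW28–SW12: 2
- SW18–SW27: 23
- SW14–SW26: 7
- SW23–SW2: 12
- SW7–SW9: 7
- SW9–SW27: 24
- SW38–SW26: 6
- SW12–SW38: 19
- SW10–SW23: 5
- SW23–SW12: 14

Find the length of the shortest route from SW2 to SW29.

24 ms

Running Dijkstra from SW2:
SW2: 0
SW18: 2  (via SW2)
SW23: 12  (via SW2)
SW14: 13  (via SW18)
SW26: 13  (via SW2)
SW12: 14  (via SW18)
SW28: 16  (via SW12)
SW10: 17  (via SW23)
SW38: 19  (via SW26)
SW29: 24  (via SW38)
Shortest route: SW2–SW26–SW38–SW29 = 24 ms.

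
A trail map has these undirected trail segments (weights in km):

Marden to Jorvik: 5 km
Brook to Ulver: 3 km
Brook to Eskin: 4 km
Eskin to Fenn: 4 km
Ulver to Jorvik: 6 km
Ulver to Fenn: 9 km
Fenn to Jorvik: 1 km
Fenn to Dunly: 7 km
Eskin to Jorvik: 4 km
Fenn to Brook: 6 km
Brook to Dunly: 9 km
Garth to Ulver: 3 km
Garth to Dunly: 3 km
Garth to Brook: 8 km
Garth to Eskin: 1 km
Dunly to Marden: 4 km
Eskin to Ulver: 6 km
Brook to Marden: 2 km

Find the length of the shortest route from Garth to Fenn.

5 km

Candidate routes:
Garth - Eskin - Fenn: 1+4 = 5
Garth - Eskin - Jorvik - Fenn: 1+4+1 = 6
Cheapest is Garth - Eskin - Fenn at 5 km.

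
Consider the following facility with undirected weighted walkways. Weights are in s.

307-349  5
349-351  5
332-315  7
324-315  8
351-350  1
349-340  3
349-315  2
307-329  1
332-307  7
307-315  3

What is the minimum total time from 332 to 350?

Running Dijkstra from 332:
332: 0
315: 7  (via 332)
307: 7  (via 332)
329: 8  (via 307)
349: 9  (via 315)
340: 12  (via 349)
351: 14  (via 349)
324: 15  (via 315)
350: 15  (via 351)
Shortest route: 332 → 315 → 349 → 351 → 350 = 15 s.

15 s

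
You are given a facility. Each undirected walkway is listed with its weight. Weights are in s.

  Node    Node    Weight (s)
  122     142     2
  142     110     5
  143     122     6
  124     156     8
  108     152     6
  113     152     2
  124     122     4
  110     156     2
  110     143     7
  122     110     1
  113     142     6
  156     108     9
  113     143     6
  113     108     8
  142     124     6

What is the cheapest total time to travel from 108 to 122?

Running Dijkstra from 108:
108: 0
152: 6  (via 108)
113: 8  (via 108)
156: 9  (via 108)
110: 11  (via 156)
122: 12  (via 110)
Shortest route: 108–156–110–122 = 12 s.

12 s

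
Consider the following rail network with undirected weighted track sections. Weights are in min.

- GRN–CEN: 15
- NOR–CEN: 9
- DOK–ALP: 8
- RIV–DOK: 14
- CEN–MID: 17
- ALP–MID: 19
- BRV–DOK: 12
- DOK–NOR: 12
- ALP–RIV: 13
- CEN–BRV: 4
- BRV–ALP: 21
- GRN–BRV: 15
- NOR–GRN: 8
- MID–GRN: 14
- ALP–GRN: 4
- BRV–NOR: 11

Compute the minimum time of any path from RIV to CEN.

30 min

Running Dijkstra from RIV:
RIV: 0
ALP: 13  (via RIV)
DOK: 14  (via RIV)
GRN: 17  (via ALP)
NOR: 25  (via GRN)
BRV: 26  (via DOK)
CEN: 30  (via BRV)
Shortest route: RIV–DOK–BRV–CEN = 30 min.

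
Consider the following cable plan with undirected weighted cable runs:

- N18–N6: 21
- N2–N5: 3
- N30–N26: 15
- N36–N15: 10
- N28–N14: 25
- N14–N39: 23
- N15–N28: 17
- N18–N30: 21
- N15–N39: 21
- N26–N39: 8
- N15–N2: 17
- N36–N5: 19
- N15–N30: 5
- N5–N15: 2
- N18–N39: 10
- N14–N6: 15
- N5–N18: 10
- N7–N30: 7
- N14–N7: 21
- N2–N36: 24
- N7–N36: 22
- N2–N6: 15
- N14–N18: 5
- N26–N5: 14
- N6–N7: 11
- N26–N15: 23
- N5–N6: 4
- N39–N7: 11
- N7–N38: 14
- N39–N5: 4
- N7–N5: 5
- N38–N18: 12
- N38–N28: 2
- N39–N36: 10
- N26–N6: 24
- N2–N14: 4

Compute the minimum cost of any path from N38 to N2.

Enumerating some paths:
N38 → N18 → N14 → N2: 12+5+4 = 21
N38 → N7 → N5 → N2: 14+5+3 = 22
N38 → N28 → N15 → N5 → N2: 2+17+2+3 = 24
The minimum is 21 via N38 → N18 → N14 → N2.

21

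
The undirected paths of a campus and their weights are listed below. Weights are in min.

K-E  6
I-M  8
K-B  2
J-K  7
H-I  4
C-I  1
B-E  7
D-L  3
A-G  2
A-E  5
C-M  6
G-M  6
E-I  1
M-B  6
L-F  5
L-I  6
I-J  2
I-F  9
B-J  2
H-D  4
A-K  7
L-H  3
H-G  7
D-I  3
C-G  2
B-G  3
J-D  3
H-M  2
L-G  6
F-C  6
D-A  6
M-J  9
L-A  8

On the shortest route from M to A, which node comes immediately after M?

Enumerating some paths:
M → C → G → A: 6+2+2 = 10
M → G → A: 6+2 = 8
The minimum is 8 min via M → G → A.
So from M the first move is to G.

G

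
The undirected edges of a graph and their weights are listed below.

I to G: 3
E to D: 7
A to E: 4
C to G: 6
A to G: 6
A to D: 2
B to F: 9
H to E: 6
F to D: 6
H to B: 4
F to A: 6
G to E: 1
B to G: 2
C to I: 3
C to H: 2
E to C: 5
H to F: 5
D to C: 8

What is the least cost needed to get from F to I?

Enumerating some paths:
F–H–B–G–I: 5+4+2+3 = 14
F–H–C–I: 5+2+3 = 10
F–A–E–G–I: 6+4+1+3 = 14
Cheapest is F–H–C–I at 10.

10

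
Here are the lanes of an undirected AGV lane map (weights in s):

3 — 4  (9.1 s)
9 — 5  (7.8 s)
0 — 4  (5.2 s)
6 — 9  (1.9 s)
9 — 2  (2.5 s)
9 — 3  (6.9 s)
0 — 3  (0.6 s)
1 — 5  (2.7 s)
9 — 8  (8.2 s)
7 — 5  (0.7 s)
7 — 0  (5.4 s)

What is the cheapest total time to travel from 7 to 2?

Shortest distances from 7:
7: 0
5: 0.7  (via 7)
1: 3.4  (via 5)
0: 5.4  (via 7)
3: 6  (via 0)
9: 8.5  (via 5)
6: 10.4  (via 9)
4: 10.6  (via 0)
2: 11  (via 9)
Shortest route: 7 → 5 → 9 → 2 = 11 s.

11 s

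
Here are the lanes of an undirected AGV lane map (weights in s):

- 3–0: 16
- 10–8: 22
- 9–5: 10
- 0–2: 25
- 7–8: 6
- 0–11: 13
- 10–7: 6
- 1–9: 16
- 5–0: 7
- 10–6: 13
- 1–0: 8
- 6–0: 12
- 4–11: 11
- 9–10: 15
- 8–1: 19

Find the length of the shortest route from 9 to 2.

42 s

Settle nodes by increasing distance from 9:
9: 0
5: 10  (via 9)
10: 15  (via 9)
1: 16  (via 9)
0: 17  (via 5)
7: 21  (via 10)
8: 27  (via 7)
6: 28  (via 10)
11: 30  (via 0)
3: 33  (via 0)
4: 41  (via 11)
2: 42  (via 0)
Shortest route: 9–5–0–2 = 42 s.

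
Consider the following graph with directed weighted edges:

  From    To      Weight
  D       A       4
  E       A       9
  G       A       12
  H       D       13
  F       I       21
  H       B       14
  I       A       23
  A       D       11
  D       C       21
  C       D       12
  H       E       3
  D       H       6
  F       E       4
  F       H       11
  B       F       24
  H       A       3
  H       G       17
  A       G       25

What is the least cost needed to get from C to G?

35

Enumerating some paths:
C - D - H - A - G: 12+6+3+25 = 46
C - D - A - G: 12+4+25 = 41
C - D - H - G: 12+6+17 = 35
Cheapest is C - D - H - G at 35.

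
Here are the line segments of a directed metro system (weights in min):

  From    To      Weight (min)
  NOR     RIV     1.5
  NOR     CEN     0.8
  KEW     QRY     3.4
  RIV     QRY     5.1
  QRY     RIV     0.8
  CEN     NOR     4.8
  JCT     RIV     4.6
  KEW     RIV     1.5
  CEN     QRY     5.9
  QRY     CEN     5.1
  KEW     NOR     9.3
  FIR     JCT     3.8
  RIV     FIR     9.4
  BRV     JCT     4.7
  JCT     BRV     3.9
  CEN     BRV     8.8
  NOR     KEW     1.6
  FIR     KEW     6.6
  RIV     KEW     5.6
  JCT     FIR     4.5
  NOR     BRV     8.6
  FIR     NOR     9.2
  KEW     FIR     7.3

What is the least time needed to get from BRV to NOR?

18.4 min

Running Dijkstra from BRV:
BRV: 0
JCT: 4.7  (via BRV)
FIR: 9.2  (via JCT)
RIV: 9.3  (via JCT)
QRY: 14.4  (via RIV)
KEW: 14.9  (via RIV)
NOR: 18.4  (via FIR)
Shortest route: BRV–JCT–FIR–NOR = 18.4 min.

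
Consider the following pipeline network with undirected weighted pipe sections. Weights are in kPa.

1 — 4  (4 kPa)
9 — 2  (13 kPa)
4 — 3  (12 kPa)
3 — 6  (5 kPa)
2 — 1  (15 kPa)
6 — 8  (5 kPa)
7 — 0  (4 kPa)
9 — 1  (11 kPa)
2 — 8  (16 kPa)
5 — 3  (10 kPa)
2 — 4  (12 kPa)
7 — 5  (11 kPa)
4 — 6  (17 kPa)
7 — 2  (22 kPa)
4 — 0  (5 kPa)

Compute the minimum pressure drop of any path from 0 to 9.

Compare a few routes:
0–4–1–9: 5+4+11 = 20
0–4–2–9: 5+12+13 = 30
0–4–1–2–9: 5+4+15+13 = 37
The minimum is 20 kPa via 0–4–1–9.

20 kPa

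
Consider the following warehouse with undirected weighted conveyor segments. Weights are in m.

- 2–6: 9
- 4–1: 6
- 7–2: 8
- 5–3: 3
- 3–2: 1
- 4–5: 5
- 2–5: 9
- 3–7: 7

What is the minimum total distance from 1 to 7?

Shortest distances from 1:
1: 0
4: 6  (via 1)
5: 11  (via 4)
3: 14  (via 5)
2: 15  (via 3)
7: 21  (via 3)
Shortest route: 1–4–5–3–7 = 21 m.

21 m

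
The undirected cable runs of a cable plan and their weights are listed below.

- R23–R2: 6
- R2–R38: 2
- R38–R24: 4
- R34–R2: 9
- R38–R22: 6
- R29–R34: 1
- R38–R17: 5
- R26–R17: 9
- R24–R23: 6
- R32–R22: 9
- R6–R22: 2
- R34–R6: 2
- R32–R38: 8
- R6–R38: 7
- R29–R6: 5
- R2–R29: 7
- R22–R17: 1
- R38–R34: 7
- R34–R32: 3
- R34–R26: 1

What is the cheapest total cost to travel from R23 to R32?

Running Dijkstra from R23:
R23: 0
R2: 6  (via R23)
R24: 6  (via R23)
R38: 8  (via R2)
R29: 13  (via R2)
R17: 13  (via R38)
R34: 14  (via R29)
R22: 14  (via R38)
R6: 15  (via R38)
R26: 15  (via R34)
R32: 16  (via R38)
Shortest route: R23 → R2 → R38 → R32 = 16.

16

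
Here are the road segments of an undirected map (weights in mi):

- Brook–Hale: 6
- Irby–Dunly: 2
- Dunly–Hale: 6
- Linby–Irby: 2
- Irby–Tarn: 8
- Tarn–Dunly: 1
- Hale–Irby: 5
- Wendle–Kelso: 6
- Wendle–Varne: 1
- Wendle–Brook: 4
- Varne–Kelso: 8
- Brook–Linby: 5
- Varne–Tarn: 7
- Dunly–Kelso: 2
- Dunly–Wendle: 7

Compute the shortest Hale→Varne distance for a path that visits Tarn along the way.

14 mi

Shortest Hale→Tarn: Hale–Dunly–Tarn = 7
Shortest Tarn→Varne: Tarn–Varne = 7
Total via Tarn: 7 + 7 = 14 mi.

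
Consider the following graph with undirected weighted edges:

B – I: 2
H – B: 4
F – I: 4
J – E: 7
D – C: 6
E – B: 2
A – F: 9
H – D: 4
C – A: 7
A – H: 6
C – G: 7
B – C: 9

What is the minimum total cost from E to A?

Settle nodes by increasing distance from E:
E: 0
B: 2  (via E)
I: 4  (via B)
H: 6  (via B)
J: 7  (via E)
F: 8  (via I)
D: 10  (via H)
C: 11  (via B)
A: 12  (via H)
Shortest route: E–B–H–A = 12.

12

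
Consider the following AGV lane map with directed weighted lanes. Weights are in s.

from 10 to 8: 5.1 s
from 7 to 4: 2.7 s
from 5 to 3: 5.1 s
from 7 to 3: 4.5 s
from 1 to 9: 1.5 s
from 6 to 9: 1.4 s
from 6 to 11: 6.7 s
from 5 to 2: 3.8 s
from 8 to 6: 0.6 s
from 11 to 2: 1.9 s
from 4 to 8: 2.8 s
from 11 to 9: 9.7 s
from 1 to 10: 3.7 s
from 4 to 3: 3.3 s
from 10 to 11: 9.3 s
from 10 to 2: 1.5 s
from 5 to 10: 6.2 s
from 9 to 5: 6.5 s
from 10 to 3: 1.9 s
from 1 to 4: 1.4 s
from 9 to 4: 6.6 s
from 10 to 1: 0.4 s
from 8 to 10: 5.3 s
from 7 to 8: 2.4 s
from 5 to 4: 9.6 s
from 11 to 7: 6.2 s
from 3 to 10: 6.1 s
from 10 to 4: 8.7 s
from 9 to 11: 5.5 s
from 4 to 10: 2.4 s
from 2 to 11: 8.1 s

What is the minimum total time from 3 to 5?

Candidate routes:
3–10–1–4–8–6–9–5: 6.1+0.4+1.4+2.8+0.6+1.4+6.5 = 19.2
3–10–1–9–5: 6.1+0.4+1.5+6.5 = 14.5
Cheapest is 3–10–1–9–5 at 14.5 s.

14.5 s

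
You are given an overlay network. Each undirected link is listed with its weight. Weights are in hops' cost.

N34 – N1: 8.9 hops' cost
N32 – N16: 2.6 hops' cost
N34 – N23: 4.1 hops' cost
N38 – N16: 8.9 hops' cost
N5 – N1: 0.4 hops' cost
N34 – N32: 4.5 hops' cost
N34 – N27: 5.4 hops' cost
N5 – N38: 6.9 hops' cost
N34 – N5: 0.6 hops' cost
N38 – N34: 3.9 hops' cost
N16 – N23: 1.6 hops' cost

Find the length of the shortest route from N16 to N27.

11.1 hops' cost

Candidate routes:
N16 → N32 → N34 → N27: 2.6+4.5+5.4 = 12.5
N16 → N23 → N34 → N27: 1.6+4.1+5.4 = 11.1
Cheapest is N16 → N23 → N34 → N27 at 11.1 hops' cost.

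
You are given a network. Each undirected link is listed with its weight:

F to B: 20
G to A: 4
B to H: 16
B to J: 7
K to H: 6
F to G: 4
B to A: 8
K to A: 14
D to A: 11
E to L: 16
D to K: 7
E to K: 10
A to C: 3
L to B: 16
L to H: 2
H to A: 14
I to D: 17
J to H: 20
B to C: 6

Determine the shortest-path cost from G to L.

20

Candidate routes:
G → A → B → L: 4+8+16 = 28
G → A → K → H → L: 4+14+6+2 = 26
G → A → C → B → L: 4+3+6+16 = 29
G → A → H → L: 4+14+2 = 20
Cheapest is G → A → H → L at 20.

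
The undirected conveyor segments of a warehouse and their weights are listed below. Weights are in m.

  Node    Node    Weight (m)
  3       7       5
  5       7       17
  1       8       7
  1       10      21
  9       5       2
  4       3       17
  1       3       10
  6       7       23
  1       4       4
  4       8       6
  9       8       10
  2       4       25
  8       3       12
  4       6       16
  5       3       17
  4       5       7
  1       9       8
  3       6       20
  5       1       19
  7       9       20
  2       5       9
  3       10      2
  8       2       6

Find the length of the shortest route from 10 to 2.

Enumerating some paths:
10 → 3 → 8 → 2: 2+12+6 = 20
10 → 3 → 1 → 4 → 8 → 2: 2+10+4+6+6 = 28
10 → 3 → 1 → 8 → 2: 2+10+7+6 = 25
10 → 3 → 5 → 2: 2+17+9 = 28
The minimum is 20 m via 10 → 3 → 8 → 2.

20 m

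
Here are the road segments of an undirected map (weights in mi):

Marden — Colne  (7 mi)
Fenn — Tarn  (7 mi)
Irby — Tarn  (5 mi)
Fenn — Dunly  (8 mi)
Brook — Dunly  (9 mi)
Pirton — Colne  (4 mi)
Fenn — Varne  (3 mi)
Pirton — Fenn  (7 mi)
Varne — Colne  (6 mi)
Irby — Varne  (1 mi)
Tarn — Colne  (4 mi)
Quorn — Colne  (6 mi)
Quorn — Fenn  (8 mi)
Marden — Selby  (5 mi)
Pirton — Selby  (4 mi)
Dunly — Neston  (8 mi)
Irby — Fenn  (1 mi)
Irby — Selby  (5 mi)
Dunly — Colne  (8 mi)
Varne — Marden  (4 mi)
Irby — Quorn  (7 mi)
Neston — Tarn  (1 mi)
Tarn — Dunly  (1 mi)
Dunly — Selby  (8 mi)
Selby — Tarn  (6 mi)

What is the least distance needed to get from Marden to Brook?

Candidate routes:
Marden → Colne → Tarn → Dunly → Brook: 7+4+1+9 = 21
Marden → Varne → Irby → Tarn → Dunly → Brook: 4+1+5+1+9 = 20
Marden → Selby → Tarn → Dunly → Brook: 5+6+1+9 = 21
Marden → Selby → Dunly → Brook: 5+8+9 = 22
Cheapest is Marden → Varne → Irby → Tarn → Dunly → Brook at 20 mi.

20 mi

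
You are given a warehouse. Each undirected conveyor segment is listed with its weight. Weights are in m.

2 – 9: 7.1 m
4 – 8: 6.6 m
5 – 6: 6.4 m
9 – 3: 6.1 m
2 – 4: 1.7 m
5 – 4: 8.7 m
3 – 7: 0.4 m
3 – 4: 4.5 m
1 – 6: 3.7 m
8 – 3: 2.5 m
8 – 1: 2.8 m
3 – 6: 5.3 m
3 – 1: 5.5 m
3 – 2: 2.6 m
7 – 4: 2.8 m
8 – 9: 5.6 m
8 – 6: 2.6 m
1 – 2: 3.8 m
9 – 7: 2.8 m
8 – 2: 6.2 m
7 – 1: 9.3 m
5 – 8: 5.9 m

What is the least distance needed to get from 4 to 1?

Settle nodes by increasing distance from 4:
4: 0
2: 1.7  (via 4)
7: 2.8  (via 4)
3: 3.2  (via 7)
1: 5.5  (via 2)
Shortest route: 4 → 2 → 1 = 5.5 m.

5.5 m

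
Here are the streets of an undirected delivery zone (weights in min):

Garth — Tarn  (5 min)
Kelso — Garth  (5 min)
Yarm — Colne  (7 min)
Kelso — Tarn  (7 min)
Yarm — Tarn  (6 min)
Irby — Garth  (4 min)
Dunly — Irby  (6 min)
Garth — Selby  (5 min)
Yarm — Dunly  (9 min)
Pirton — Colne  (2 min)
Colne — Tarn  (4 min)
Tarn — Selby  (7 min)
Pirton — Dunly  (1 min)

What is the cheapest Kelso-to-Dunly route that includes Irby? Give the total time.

15 min

Shortest Kelso→Irby: Kelso–Garth–Irby = 9
Shortest Irby→Dunly: Irby–Dunly = 6
Total via Irby: 9 + 6 = 15 min.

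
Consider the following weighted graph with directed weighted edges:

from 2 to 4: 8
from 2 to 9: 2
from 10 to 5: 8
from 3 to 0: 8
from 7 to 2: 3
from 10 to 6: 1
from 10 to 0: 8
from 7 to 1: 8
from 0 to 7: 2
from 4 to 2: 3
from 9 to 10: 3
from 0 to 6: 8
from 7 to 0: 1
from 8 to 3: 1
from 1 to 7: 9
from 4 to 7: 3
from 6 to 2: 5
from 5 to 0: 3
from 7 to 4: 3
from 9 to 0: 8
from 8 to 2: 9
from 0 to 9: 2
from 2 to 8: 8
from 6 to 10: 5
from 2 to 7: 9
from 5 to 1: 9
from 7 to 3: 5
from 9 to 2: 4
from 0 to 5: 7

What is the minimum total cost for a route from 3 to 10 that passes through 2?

18

Best 3 to 2: 3 → 0 → 7 → 2 costing 13
Best 2 to 10: 2 → 9 → 10 costing 5
Total via 2: 13 + 5 = 18.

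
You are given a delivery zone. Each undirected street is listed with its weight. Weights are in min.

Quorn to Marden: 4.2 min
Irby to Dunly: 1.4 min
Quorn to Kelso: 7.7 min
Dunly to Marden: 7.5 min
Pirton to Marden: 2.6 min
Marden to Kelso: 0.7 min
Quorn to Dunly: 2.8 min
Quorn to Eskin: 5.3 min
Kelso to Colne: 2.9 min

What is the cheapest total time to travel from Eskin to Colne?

Shortest distances from Eskin:
Eskin: 0
Quorn: 5.3  (via Eskin)
Dunly: 8.1  (via Quorn)
Marden: 9.5  (via Quorn)
Irby: 9.5  (via Dunly)
Kelso: 10.2  (via Marden)
Pirton: 12.1  (via Marden)
Colne: 13.1  (via Kelso)
Shortest route: Eskin–Quorn–Marden–Kelso–Colne = 13.1 min.

13.1 min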